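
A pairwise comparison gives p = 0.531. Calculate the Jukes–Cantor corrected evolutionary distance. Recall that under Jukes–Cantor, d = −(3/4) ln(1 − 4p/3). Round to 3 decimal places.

0.923

d = −(3/4) ln(1 − 4p/3) = −0.75 ln(1 − 0.708) = −0.75 ln(0.292)
  = −0.75 × (-1.231001) = 0.923251 substitutions/site.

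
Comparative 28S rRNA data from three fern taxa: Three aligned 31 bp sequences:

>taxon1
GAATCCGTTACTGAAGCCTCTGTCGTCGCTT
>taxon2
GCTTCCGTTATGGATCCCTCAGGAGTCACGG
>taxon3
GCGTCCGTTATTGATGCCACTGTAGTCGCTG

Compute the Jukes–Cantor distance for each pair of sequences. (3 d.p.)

d(taxon1,taxon2) = 0.544, d(taxon1,taxon3) = 0.269, d(taxon2,taxon3) = 0.316

taxon1–taxon2: 12/31 sites differ → p ≈ 0.387097, d = −0.75 ln(1 − 0.516129) = 0.544453 ≈ 0.544.
taxon1–taxon3: 7/31 sites differ → p ≈ 0.225806, d = −0.75 ln(1 − 0.301075) = 0.268659 ≈ 0.269.
taxon2–taxon3: 8/31 sites differ → p ≈ 0.258065, d = −0.75 ln(1 − 0.344087) = 0.316295 ≈ 0.316.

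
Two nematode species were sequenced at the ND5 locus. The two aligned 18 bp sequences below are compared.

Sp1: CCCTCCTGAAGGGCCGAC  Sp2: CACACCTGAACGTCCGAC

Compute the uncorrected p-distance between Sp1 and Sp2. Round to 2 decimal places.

The sequences differ at 4 of 18 positions (sites 2, 4, 11, 13).
p = 4/18 = 0.222222… ≈ 0.22 (to 2 d.p.).

0.22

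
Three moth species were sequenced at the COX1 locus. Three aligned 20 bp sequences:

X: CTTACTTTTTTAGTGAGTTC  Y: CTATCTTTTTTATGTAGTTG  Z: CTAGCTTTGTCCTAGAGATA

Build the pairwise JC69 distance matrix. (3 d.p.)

d(X,Y) = 0.383, d(X,Z) = 0.687, d(Y,Z) = 0.572

X–Y: 6/20 sites differ → p = 0.3, d = −0.75 ln(1 − 0.4) = 0.383119 ≈ 0.383.
X–Z: 9/20 sites differ → p = 0.45, d = −0.75 ln(1 − 0.6) = 0.687218 ≈ 0.687.
Y–Z: 8/20 sites differ → p = 0.4, d = −0.75 ln(1 − 0.533333) = 0.571605 ≈ 0.572.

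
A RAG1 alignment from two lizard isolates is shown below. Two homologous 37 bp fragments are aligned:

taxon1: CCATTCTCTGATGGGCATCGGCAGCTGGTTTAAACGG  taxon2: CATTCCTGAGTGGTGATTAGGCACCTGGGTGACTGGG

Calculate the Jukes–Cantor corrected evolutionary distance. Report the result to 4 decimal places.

The sequences differ at 17 of 37 sites, so p = 17/37 ≈ 0.459459.
d = −(3/4) ln(1 − 4p/3) = −0.75 ln(1 − 0.612612) = −0.75 ln(0.387388)
  = −0.75 × (-0.948329) = 0.711247 substitutions/site.

0.7112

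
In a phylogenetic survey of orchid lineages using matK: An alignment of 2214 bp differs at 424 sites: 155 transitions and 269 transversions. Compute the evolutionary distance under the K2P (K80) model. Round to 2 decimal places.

0.22

P = 155/2214 ≈ 0.070009 and Q = 269/2214 ≈ 0.1215.
Under the Kimura two-parameter model, d = −½ ln(1 − 2P − Q) − ¼ ln(1 − 2Q).
1 − 2P − Q = 0.738482, giving −½ ln(0.738482) = 0.151579.
1 − 2Q = 0.757, giving −¼ ln(0.757) = 0.069598.
d = 0.151579 + 0.069598 = 0.221177.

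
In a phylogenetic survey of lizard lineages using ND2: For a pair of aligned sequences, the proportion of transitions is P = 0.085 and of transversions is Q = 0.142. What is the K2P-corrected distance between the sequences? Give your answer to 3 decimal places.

Under the Kimura two-parameter model, d = −½ ln(1 − 2P − Q) − ¼ ln(1 − 2Q).
1 − 2P − Q = 0.688, giving −½ ln(0.688) = 0.186983.
1 − 2Q = 0.716, giving −¼ ln(0.716) = 0.083519.
d = 0.186983 + 0.083519 = 0.270502.

0.271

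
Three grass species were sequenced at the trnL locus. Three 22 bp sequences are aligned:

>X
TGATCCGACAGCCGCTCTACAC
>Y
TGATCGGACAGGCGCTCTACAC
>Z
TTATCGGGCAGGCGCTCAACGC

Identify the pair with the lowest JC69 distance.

X and Y

X–Y: 2/22 differ, p = 0.091, d = 0.097.
X–Z: 6/22 differ, p = 0.273, d = 0.339.
Y–Z: 4/22 differ, p = 0.182, d = 0.208.
The smallest distance is between X and Y.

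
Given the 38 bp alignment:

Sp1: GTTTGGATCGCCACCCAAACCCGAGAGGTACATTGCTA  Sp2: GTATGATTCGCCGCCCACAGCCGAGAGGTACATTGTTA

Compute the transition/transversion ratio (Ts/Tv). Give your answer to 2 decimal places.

0.75

Transitions are A↔G and C↔T; transversions are all other mismatches.
Transitions: 3. Transversions: 4.
R = 3/4 = 0.75.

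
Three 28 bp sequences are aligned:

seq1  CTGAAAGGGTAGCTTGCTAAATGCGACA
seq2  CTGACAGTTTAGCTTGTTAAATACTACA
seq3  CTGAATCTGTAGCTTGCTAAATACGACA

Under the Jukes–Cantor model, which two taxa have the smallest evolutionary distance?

seq1 and seq3

seq1–seq2: 6/28 differ, p = 0.214, d = 0.252.
seq1–seq3: 4/28 differ, p = 0.143, d = 0.158.
seq2–seq3: 6/28 differ, p = 0.214, d = 0.252.
The smallest distance is between seq1 and seq3.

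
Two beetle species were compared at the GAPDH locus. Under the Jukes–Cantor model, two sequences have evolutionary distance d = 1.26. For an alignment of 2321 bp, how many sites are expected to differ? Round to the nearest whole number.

1416

Invert JC69: p = (3/4)(1 − e^(−4d/3)) = 0.75 × (1 − e^(-1.68)) = 0.75 × (1 − 0.186374) = 0.610220.
Expected differing sites = pL ≈ 0.610220 × 2321 = 1416.32062 ≈ 1416.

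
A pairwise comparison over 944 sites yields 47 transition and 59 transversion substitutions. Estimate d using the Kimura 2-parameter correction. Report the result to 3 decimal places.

P = 47/944 ≈ 0.049788 and Q = 59/944 = 0.0625.
Under the Kimura two-parameter model, d = −½ ln(1 − 2P − Q) − ¼ ln(1 − 2Q).
1 − 2P − Q = 0.837924, giving −½ ln(0.837924) = 0.088414.
1 − 2Q = 0.875, giving −¼ ln(0.875) = 0.033383.
d = 0.088414 + 0.033383 = 0.121797.

0.122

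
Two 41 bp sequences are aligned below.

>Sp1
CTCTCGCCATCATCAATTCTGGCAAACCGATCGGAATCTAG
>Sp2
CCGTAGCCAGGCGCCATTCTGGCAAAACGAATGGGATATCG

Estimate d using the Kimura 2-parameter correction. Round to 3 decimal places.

0.460

Of 41 sites, 3 differences are transitions and 11 are transversions, so P = 3/41 ≈ 0.073171 and Q = 11/41 ≈ 0.268293.
Under the Kimura two-parameter model, d = −½ ln(1 − 2P − Q) − ¼ ln(1 − 2Q).
1 − 2P − Q = 0.585365, giving −½ ln(0.585365) = 0.267760.
1 − 2Q = 0.463414, giving −¼ ln(0.463414) = 0.192284.
d = 0.267760 + 0.192284 = 0.460044.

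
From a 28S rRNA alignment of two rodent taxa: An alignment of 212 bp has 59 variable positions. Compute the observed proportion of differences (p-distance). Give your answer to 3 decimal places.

0.278

p = 59/212 = 0.278301… ≈ 0.278 (to 3 d.p.).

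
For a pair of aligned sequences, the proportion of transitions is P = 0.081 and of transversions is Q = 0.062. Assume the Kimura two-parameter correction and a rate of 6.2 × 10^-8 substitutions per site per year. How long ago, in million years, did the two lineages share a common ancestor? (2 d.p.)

1.29

Under the Kimura two-parameter model, d = −½ ln(1 − 2P − Q) − ¼ ln(1 − 2Q).
1 − 2P − Q = 0.776, giving −½ ln(0.776) = 0.126801.
1 − 2Q = 0.876, giving −¼ ln(0.876) = 0.033097.
d = 0.126801 + 0.033097 = 0.159898.
Under a molecular clock d = 2μt, so t = d/(2μ) = 0.159898 / (2 × 6.2 × 10^-8) = 1.29 million years.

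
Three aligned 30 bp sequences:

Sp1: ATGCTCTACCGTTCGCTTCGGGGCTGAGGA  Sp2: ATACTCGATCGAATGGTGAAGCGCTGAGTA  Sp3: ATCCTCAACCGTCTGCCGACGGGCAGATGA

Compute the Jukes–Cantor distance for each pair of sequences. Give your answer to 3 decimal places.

d(Sp1,Sp2) = 0.572, d(Sp1,Sp3) = 0.441, d(Sp2,Sp3) = 0.572

Sp1–Sp2: 12/30 sites differ → p = 0.4, d = −0.75 ln(1 − 0.533333) = 0.571605 ≈ 0.572.
Sp1–Sp3: 10/30 sites differ → p ≈ 0.333333, d = −0.75 ln(1 − 0.444444) = 0.440839 ≈ 0.441.
Sp2–Sp3: 12/30 sites differ → p = 0.4, d = −0.75 ln(1 − 0.533333) = 0.571605 ≈ 0.572.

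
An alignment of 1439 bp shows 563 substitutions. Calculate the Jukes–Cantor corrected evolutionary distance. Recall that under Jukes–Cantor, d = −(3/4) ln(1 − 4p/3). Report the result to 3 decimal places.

0.553

p = 563/1439 ≈ 0.391244.
d = −(3/4) ln(1 − 4p/3) = −0.75 ln(1 − 0.521659) = −0.75 ln(0.478341)
  = −0.75 × (-0.737431) = 0.553073 substitutions/site.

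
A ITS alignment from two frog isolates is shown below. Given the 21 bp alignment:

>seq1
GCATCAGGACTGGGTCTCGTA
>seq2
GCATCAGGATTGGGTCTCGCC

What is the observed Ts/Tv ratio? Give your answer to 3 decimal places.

2.000

Transitions are A↔G and C↔T; transversions are all other mismatches.
Transitions: 2. Transversions: 1.
R = 2/1 = 2.000.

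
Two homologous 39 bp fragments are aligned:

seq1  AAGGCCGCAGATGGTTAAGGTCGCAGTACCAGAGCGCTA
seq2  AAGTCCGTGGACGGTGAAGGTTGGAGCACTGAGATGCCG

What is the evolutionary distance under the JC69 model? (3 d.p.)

The sequences differ at 16 of 39 sites, so p = 16/39 ≈ 0.410256.
d = −(3/4) ln(1 − 4p/3) = −0.75 ln(1 − 0.547008) = −0.75 ln(0.452992)
  = −0.75 × (-0.791881) = 0.593911 substitutions/site.

0.594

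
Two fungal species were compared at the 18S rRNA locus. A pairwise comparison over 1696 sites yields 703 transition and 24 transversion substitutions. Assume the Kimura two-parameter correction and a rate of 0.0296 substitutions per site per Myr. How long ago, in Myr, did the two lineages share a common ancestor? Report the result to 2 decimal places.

15.77

P = 703/1696 ≈ 0.414505 and Q = 24/1696 ≈ 0.014151.
Under the Kimura two-parameter model, d = −½ ln(1 − 2P − Q) − ¼ ln(1 − 2Q).
1 − 2P − Q = 0.156839, giving −½ ln(0.156839) = 0.926268.
1 − 2Q = 0.971698, giving −¼ ln(0.971698) = 0.007178.
d = 0.926268 + 0.007178 = 0.933446.
Under a molecular clock d = 2μt, so t = d/(2μ) = 0.933446 / (2 × 0.0296) = 15.77 Myr.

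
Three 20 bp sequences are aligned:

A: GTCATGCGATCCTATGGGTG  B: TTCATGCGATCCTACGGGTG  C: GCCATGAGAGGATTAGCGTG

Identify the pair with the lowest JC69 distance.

A and B

A–B: 2/20 differ, p = 0.100, d = 0.107.
A–C: 8/20 differ, p = 0.400, d = 0.572.
B–C: 9/20 differ, p = 0.450, d = 0.687.
The smallest distance is between A and B.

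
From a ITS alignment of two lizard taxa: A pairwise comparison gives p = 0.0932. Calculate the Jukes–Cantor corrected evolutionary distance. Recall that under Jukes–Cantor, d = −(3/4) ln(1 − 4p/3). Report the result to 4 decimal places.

0.0995

d = −(3/4) ln(1 − 4p/3) = −0.75 ln(1 − 0.124267) = −0.75 ln(0.875733)
  = −0.75 × (-0.132694) = 0.099521 substitutions/site.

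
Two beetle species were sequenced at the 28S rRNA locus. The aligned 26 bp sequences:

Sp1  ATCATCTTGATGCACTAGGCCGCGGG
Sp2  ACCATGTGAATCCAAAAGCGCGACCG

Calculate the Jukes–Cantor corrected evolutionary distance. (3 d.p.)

0.717

The sequences differ at 12 of 26 sites, so p = 12/26 ≈ 0.461538.
d = −(3/4) ln(1 − 4p/3) = −0.75 ln(1 − 0.615384) = −0.75 ln(0.384616)
  = −0.75 × (-0.955510) = 0.716633 substitutions/site.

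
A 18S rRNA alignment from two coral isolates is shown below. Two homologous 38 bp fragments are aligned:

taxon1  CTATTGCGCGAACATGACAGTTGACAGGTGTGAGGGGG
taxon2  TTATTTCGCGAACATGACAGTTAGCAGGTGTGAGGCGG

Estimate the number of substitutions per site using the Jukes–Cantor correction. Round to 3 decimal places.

0.145

The sequences differ at 5 of 38 sites (1, 6, 23, 24, 36), so p = 5/38 ≈ 0.131579.
d = −(3/4) ln(1 − 4p/3) = −0.75 ln(1 − 0.175439) = −0.75 ln(0.824561)
  = −0.75 × (-0.192904) = 0.144678 substitutions/site.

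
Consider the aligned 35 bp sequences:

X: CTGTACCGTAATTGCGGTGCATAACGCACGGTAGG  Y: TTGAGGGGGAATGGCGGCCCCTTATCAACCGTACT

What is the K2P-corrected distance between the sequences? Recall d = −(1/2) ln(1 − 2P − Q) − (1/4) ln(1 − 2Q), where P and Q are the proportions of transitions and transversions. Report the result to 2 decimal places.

Of 35 sites, 4 differences are transitions and 13 are transversions, so P = 4/35 ≈ 0.114286 and Q = 13/35 ≈ 0.371429.
Under the Kimura two-parameter model, d = −½ ln(1 − 2P − Q) − ¼ ln(1 − 2Q).
1 − 2P − Q = 0.399999, giving −½ ln(0.399999) = 0.458147.
1 − 2Q = 0.257142, giving −¼ ln(0.257142) = 0.339532.
d = 0.458147 + 0.339532 = 0.797679.

0.80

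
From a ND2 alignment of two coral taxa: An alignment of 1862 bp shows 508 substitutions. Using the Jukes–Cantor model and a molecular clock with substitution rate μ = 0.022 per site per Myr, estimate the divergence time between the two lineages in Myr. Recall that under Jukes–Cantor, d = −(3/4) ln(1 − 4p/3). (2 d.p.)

p = 508/1862 ≈ 0.272825.
d = −(3/4) ln(1 − 4p/3) = −0.75 ln(1 − 0.363767) = −0.75 ln(0.636233)
  = −0.75 × (-0.452190) = 0.339143 substitutions/site.
Under a molecular clock d = 2μt, so t = d/(2μ) = 0.339143 / (2 × 0.022) = 7.71 Myr.

7.71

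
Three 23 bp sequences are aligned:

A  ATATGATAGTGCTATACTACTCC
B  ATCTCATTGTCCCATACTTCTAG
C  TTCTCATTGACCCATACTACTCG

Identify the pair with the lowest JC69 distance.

A–B: 8/23 differ, p = 0.348, d = 0.467.
A–C: 8/23 differ, p = 0.348, d = 0.467.
B–C: 4/23 differ, p = 0.174, d = 0.198.
The smallest distance is between B and C.

B and C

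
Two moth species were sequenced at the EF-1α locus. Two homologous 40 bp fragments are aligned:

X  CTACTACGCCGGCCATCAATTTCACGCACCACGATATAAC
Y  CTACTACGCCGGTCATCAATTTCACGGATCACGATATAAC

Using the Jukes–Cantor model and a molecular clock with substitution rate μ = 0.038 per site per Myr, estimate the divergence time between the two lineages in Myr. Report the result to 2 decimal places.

The sequences differ at 3 of 40 sites (13, 27, 29), so p = 3/40 = 0.075.
d = −(3/4) ln(1 − 4p/3) = −0.75 ln(1 − 0.1) = −0.75 ln(0.9)
  = −0.75 × (-0.105361) = 0.079021 substitutions/site.
Under a molecular clock d = 2μt, so t = d/(2μ) = 0.079021 / (2 × 0.038) = 1.04 Myr.

1.04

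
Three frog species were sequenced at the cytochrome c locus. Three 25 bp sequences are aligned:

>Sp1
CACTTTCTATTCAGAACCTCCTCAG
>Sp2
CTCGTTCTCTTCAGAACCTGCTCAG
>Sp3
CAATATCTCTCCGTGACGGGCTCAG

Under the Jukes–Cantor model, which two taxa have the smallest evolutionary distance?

Sp1 and Sp2

Sp1–Sp2: 4/25 differ, p = 0.160, d = 0.180.
Sp1–Sp3: 10/25 differ, p = 0.400, d = 0.572.
Sp2–Sp3: 10/25 differ, p = 0.400, d = 0.572.
The smallest distance is between Sp1 and Sp2.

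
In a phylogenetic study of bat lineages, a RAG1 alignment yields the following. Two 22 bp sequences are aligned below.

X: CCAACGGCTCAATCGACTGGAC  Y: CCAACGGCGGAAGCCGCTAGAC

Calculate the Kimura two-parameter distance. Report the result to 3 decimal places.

Of 22 sites, 2 differences are transitions and 4 are transversions, so P = 2/22 ≈ 0.090909 and Q = 4/22 ≈ 0.181818.
Under the Kimura two-parameter model, d = −½ ln(1 − 2P − Q) − ¼ ln(1 − 2Q).
1 − 2P − Q = 0.636364, giving −½ ln(0.636364) = 0.225992.
1 − 2Q = 0.636364, giving −¼ ln(0.636364) = 0.112996.
d = 0.225992 + 0.112996 = 0.338988.

0.339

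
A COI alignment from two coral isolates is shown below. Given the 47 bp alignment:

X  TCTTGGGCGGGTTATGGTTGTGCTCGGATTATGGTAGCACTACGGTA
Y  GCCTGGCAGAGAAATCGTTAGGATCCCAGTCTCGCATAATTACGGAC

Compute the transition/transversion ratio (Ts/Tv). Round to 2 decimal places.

0.29

Transitions are A↔G and C↔T; transversions are all other mismatches.
Transitions: 5. Transversions: 17.
R = 5/17 = 0.294117… ≈ 0.29 (to 2 d.p.).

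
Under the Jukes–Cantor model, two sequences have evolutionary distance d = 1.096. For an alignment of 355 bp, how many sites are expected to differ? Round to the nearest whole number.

204

Invert JC69: p = (3/4)(1 − e^(−4d/3)) = 0.75 × (1 − e^(-1.461333)) = 0.75 × (1 − 0.231927) = 0.576055.
Expected differing sites = pL ≈ 0.576055 × 355 = 204.499525 ≈ 204.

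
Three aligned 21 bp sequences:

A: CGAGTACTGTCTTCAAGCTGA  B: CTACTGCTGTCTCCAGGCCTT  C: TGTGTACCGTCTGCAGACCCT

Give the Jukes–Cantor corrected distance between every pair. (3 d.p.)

d(A,B) = 0.532, d(A,C) = 0.635, d(B,C) = 0.635

A–B: 8/21 sites differ → p ≈ 0.380952, d = −0.75 ln(1 − 0.507936) = 0.531860 ≈ 0.532.
A–C: 9/21 sites differ → p ≈ 0.428571, d = −0.75 ln(1 − 0.571428) = 0.635472 ≈ 0.635.
B–C: 9/21 sites differ → p ≈ 0.428571, d = −0.75 ln(1 − 0.571428) = 0.635472 ≈ 0.635.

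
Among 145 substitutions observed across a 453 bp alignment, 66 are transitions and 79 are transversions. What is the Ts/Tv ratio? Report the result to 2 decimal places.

R = 66/79 = 0.835443… ≈ 0.84 (to 2 d.p.).

0.84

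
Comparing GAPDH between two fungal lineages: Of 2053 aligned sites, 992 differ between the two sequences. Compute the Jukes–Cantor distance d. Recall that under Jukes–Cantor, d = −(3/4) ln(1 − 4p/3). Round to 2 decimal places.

p = 992/2053 ≈ 0.483195.
d = −(3/4) ln(1 − 4p/3) = −0.75 ln(1 − 0.64426) = −0.75 ln(0.35574)
  = −0.75 × (-1.033555) = 0.775166 substitutions/site.

0.78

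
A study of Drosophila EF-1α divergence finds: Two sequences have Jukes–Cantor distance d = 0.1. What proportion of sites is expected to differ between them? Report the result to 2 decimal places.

p = (3/4)(1 − e^(−4d/3)) = 0.75 × (1 − e^(-0.133333)) = 0.75 × (1 − 0.875174) = 0.093620.

0.09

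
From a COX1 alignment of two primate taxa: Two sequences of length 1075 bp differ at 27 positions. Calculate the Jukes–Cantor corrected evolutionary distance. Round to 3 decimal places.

0.026

p = 27/1075 ≈ 0.025116.
d = −(3/4) ln(1 − 4p/3) = −0.75 ln(1 − 0.033488) = −0.75 ln(0.966512)
  = −0.75 × (-0.034062) = 0.025547 substitutions/site.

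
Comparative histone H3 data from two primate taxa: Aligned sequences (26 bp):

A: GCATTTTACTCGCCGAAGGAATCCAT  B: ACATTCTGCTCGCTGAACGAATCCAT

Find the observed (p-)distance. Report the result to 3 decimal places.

The sequences differ at 5 of 26 positions (sites 1, 6, 8, 14, 18).
p = 5/26 = 0.192307… ≈ 0.192 (to 3 d.p.).

0.192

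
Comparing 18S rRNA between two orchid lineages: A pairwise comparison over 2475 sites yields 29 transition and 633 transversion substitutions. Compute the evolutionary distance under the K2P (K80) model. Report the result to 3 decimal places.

P = 29/2475 ≈ 0.011717 and Q = 633/2475 ≈ 0.255758.
Under the Kimura two-parameter model, d = −½ ln(1 − 2P − Q) − ¼ ln(1 − 2Q).
1 − 2P − Q = 0.720808, giving −½ ln(0.720808) = 0.163691.
1 − 2Q = 0.488484, giving −¼ ln(0.488484) = 0.179112.
d = 0.163691 + 0.179112 = 0.342803.

0.343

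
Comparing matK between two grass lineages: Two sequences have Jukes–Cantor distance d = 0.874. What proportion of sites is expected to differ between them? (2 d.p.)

0.52

p = (3/4)(1 − e^(−4d/3)) = 0.75 × (1 − e^(-1.165333)) = 0.75 × (1 − 0.311819) = 0.516136.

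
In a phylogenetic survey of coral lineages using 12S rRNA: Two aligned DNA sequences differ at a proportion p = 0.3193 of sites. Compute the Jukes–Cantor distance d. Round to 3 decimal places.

0.416

d = −(3/4) ln(1 − 4p/3) = −0.75 ln(1 − 0.425733) = −0.75 ln(0.574267)
  = −0.75 × (-0.554661) = 0.415996 substitutions/site.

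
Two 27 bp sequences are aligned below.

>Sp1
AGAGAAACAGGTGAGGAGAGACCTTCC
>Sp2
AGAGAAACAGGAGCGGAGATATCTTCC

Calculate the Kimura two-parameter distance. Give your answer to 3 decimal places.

0.165

Of 27 sites, 1 differences are transitions and 3 are transversions, so P = 1/27 ≈ 0.037037 and Q = 3/27 ≈ 0.111111.
Under the Kimura two-parameter model, d = −½ ln(1 − 2P − Q) − ¼ ln(1 − 2Q).
1 − 2P − Q = 0.814815, giving −½ ln(0.814815) = 0.102397.
1 − 2Q = 0.777778, giving −¼ ln(0.777778) = 0.062829.
d = 0.102397 + 0.062829 = 0.165226.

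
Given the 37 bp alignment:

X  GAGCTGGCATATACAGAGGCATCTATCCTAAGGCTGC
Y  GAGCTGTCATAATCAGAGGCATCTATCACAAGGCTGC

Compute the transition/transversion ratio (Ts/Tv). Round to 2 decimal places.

Transitions are A↔G and C↔T; transversions are all other mismatches.
Transitions: 1. Transversions: 4.
R = 1/4 = 0.25.

0.25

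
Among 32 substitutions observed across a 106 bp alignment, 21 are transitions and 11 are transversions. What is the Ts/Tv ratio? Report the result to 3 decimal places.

R = 21/11 = 1.909090… ≈ 1.909 (to 3 d.p.).

1.909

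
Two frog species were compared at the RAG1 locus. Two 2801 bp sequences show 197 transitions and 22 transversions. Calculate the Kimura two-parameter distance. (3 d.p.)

P = 197/2801 ≈ 0.070332 and Q = 22/2801 ≈ 0.007854.
Under the Kimura two-parameter model, d = −½ ln(1 − 2P − Q) − ¼ ln(1 − 2Q).
1 − 2P − Q = 0.851482, giving −½ ln(0.851482) = 0.080388.
1 − 2Q = 0.984292, giving −¼ ln(0.984292) = 0.003958.
d = 0.080388 + 0.003958 = 0.084346.

0.084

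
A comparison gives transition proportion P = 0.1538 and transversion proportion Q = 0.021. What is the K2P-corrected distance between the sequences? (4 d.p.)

Under the Kimura two-parameter model, d = −½ ln(1 − 2P − Q) − ¼ ln(1 − 2Q).
1 − 2P − Q = 0.6714, giving −½ ln(0.6714) = 0.199195.
1 − 2Q = 0.958, giving −¼ ln(0.958) = 0.010727.
d = 0.199195 + 0.010727 = 0.209922.

0.2099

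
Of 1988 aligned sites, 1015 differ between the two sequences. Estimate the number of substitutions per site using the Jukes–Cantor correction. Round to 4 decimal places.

p = 1015/1988 ≈ 0.510563.
d = −(3/4) ln(1 − 4p/3) = −0.75 ln(1 − 0.680751) = −0.75 ln(0.319249)
  = −0.75 × (-1.141784) = 0.856338 substitutions/site.

0.8563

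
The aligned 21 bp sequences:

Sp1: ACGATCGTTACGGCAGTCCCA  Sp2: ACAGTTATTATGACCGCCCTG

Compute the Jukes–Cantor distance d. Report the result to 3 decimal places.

The sequences differ at 10 of 21 sites (3, 4, 6, 7, 11, 13, 15, 17, 20, 21), so p = 10/21 ≈ 0.47619.
d = −(3/4) ln(1 − 4p/3) = −0.75 ln(1 − 0.63492) = −0.75 ln(0.36508)
  = −0.75 × (-1.007639) = 0.755729 substitutions/site.

0.756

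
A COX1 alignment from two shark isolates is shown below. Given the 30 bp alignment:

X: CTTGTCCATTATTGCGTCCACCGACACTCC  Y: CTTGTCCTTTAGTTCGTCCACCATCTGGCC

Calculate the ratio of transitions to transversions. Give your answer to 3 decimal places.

Transitions are A↔G and C↔T; transversions are all other mismatches.
Transitions: 1. Transversions: 7.
R = 1/7 = 0.142857… ≈ 0.143 (to 3 d.p.).

0.143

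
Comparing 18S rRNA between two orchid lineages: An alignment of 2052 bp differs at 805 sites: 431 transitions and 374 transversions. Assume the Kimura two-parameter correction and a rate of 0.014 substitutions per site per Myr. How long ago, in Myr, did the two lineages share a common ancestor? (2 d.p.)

20.52

P = 431/2052 ≈ 0.210039 and Q = 374/2052 ≈ 0.182261.
Under the Kimura two-parameter model, d = −½ ln(1 − 2P − Q) − ¼ ln(1 − 2Q).
1 − 2P − Q = 0.397661, giving −½ ln(0.397661) = 0.461078.
1 − 2Q = 0.635478, giving −¼ ln(0.635478) = 0.113344.
d = 0.461078 + 0.113344 = 0.574422.
Under a molecular clock d = 2μt, so t = d/(2μ) = 0.574422 / (2 × 0.014) = 20.52 Myr.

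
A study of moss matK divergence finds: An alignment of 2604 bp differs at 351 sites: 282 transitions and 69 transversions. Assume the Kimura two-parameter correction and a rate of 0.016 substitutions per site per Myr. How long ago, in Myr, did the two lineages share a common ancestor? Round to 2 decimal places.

P = 282/2604 ≈ 0.108295 and Q = 69/2604 ≈ 0.026498.
Under the Kimura two-parameter model, d = −½ ln(1 − 2P − Q) − ¼ ln(1 − 2Q).
1 − 2P − Q = 0.756912, giving −½ ln(0.756912) = 0.139254.
1 − 2Q = 0.947004, giving −¼ ln(0.947004) = 0.013613.
d = 0.139254 + 0.013613 = 0.152867.
Under a molecular clock d = 2μt, so t = d/(2μ) = 0.152867 / (2 × 0.016) = 4.78 Myr.

4.78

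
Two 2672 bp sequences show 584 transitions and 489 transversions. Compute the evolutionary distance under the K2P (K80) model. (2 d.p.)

P = 584/2672 ≈ 0.218563 and Q = 489/2672 ≈ 0.183009.
Under the Kimura two-parameter model, d = −½ ln(1 − 2P − Q) − ¼ ln(1 − 2Q).
1 − 2P − Q = 0.379865, giving −½ ln(0.379865) = 0.483970.
1 − 2Q = 0.633982, giving −¼ ln(0.633982) = 0.113934.
d = 0.483970 + 0.113934 = 0.597904.

0.60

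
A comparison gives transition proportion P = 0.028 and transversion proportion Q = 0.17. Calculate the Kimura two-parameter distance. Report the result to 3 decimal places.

0.232

Under the Kimura two-parameter model, d = −½ ln(1 − 2P − Q) − ¼ ln(1 − 2Q).
1 − 2P − Q = 0.774, giving −½ ln(0.774) = 0.128092.
1 − 2Q = 0.66, giving −¼ ln(0.66) = 0.103879.
d = 0.128092 + 0.103879 = 0.231971.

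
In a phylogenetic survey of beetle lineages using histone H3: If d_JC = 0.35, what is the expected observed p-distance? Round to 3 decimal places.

p = (3/4)(1 − e^(−4d/3)) = 0.75 × (1 − e^(-0.466667)) = 0.75 × (1 − 0.627089) = 0.279683.

0.280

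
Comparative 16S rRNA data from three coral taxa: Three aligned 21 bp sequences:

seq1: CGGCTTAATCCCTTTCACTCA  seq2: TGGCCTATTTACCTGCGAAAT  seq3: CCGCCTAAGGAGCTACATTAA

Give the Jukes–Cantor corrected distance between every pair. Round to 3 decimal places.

seq1–seq2: 12/21 sites differ → p ≈ 0.571429, d = −0.75 ln(1 − 0.761905) = 1.076314 ≈ 1.076.
seq1–seq3: 10/21 sites differ → p ≈ 0.47619, d = −0.75 ln(1 − 0.63492) = 0.755729 ≈ 0.756.
seq2–seq3: 11/21 sites differ → p ≈ 0.52381, d = −0.75 ln(1 − 0.698413) = 0.899023 ≈ 0.899.

d(seq1,seq2) = 1.076, d(seq1,seq3) = 0.756, d(seq2,seq3) = 0.899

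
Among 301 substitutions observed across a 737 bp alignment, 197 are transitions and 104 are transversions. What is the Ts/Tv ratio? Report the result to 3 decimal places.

1.894

R = 197/104 = 1.894230… ≈ 1.894 (to 3 d.p.).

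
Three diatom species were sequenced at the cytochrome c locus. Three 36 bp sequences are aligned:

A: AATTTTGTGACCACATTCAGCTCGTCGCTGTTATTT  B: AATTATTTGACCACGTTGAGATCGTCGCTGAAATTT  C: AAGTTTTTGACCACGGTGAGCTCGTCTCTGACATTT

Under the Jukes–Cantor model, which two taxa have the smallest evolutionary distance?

A–B: 7/36 differ, p = 0.194, d = 0.225.
A–C: 8/36 differ, p = 0.222, d = 0.264.
B–C: 6/36 differ, p = 0.167, d = 0.188.
The smallest distance is between B and C.

B and C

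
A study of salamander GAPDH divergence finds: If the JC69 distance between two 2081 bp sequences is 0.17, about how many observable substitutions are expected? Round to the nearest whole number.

Invert JC69: p = (3/4)(1 − e^(−4d/3)) = 0.75 × (1 − e^(-0.226667)) = 0.75 × (1 − 0.797186) = 0.152111.
Expected differing sites = pL ≈ 0.152111 × 2081 = 316.542991 ≈ 317.

317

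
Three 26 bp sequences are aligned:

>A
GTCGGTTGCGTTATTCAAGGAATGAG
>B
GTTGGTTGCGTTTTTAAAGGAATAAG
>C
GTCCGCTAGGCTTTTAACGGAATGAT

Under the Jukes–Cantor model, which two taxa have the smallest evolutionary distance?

A–B: 4/26 differ, p = 0.154, d = 0.172.
A–C: 9/26 differ, p = 0.346, d = 0.464.
B–C: 9/26 differ, p = 0.346, d = 0.464.
The smallest distance is between A and B.

A and B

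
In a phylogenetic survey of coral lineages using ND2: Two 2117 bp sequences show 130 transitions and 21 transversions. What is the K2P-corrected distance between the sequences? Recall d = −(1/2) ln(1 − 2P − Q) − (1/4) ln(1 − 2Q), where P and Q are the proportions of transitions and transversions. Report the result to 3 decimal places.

0.076

P = 130/2117 ≈ 0.061408 and Q = 21/2117 ≈ 0.00992.
Under the Kimura two-parameter model, d = −½ ln(1 − 2P − Q) − ¼ ln(1 − 2Q).
1 − 2P − Q = 0.867264, giving −½ ln(0.867264) = 0.071206.
1 − 2Q = 0.98016, giving −¼ ln(0.98016) = 0.005010.
d = 0.071206 + 0.005010 = 0.076216.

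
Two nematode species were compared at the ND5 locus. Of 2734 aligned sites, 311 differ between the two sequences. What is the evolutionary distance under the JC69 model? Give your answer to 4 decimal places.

p = 311/2734 ≈ 0.113753.
d = −(3/4) ln(1 − 4p/3) = −0.75 ln(1 − 0.151671) = −0.75 ln(0.848329)
  = −0.75 × (-0.164487) = 0.123365 substitutions/site.

0.1234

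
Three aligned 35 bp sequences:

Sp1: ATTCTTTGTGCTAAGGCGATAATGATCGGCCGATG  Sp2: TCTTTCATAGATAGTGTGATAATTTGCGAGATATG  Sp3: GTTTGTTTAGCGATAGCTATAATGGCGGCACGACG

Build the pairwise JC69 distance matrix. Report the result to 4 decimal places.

d(Sp1,Sp2) = 0.8681, d(Sp1,Sp3) = 0.6355, d(Sp2,Sp3) = 1.0763

Sp1–Sp2: 18/35 sites differ → p ≈ 0.514286, d = −0.75 ln(1 − 0.685715) = 0.868091 ≈ 0.8681.
Sp1–Sp3: 15/35 sites differ → p ≈ 0.428571, d = −0.75 ln(1 − 0.571428) = 0.635472 ≈ 0.6355.
Sp2–Sp3: 20/35 sites differ → p ≈ 0.571429, d = −0.75 ln(1 − 0.761905) = 1.076314 ≈ 1.0763.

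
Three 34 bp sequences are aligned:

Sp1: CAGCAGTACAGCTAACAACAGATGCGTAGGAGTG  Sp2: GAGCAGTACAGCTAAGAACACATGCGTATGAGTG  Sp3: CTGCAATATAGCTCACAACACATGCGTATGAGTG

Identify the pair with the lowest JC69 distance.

Sp1 and Sp2

Sp1–Sp2: 4/34 differ, p = 0.118, d = 0.128.
Sp1–Sp3: 6/34 differ, p = 0.176, d = 0.201.
Sp2–Sp3: 6/34 differ, p = 0.176, d = 0.201.
The smallest distance is between Sp1 and Sp2.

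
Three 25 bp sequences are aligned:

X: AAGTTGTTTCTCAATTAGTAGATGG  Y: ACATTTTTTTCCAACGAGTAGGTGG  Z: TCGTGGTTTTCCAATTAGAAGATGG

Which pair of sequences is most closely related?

X–Y: 8/25 differ, p = 0.320, d = 0.417.
X–Z: 6/25 differ, p = 0.240, d = 0.289.
Y–Z: 8/25 differ, p = 0.320, d = 0.417.
The smallest distance is between X and Z.

X and Z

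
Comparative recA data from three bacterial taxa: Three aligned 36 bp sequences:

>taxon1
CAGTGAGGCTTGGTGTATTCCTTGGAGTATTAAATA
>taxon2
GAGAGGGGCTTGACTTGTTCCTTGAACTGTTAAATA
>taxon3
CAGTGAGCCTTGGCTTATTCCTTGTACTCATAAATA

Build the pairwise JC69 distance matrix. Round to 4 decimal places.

d(taxon1,taxon2) = 0.3470, d(taxon1,taxon3) = 0.2251, d(taxon2,taxon3) = 0.3041

taxon1–taxon2: 10/36 sites differ → p ≈ 0.277778, d = −0.75 ln(1 − 0.370371) = 0.346968 ≈ 0.3470.
taxon1–taxon3: 7/36 sites differ → p ≈ 0.194444, d = −0.75 ln(1 − 0.259259) = 0.225078 ≈ 0.2251.
taxon2–taxon3: 9/36 sites differ → p = 0.25, d = −0.75 ln(1 − 0.333333) = 0.304098 ≈ 0.3041.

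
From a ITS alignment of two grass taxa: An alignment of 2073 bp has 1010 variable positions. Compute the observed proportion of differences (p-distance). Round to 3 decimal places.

p = 1010/2073 = 0.487216… ≈ 0.487 (to 3 d.p.).

0.487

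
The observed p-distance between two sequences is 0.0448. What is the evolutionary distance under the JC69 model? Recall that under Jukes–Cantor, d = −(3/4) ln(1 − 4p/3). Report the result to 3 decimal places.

0.046

d = −(3/4) ln(1 − 4p/3) = −0.75 ln(1 − 0.059733) = −0.75 ln(0.940267)
  = −0.75 × (-0.061591) = 0.046193 substitutions/site.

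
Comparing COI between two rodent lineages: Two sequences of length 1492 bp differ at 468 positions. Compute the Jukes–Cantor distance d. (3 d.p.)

p = 468/1492 ≈ 0.313673.
d = −(3/4) ln(1 − 4p/3) = −0.75 ln(1 − 0.418231) = −0.75 ln(0.581769)
  = −0.75 × (-0.541682) = 0.406262 substitutions/site.

0.406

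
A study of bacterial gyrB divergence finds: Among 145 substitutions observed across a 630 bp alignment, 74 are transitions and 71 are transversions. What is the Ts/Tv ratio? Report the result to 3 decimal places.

1.042

R = 74/71 = 1.042253… ≈ 1.042 (to 3 d.p.).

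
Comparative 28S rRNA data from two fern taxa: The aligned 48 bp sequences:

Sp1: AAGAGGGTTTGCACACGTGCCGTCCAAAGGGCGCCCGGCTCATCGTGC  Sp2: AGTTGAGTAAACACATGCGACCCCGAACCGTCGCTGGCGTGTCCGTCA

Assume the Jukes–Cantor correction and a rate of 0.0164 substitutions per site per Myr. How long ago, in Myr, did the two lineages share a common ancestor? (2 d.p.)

27.11

The sequences differ at 25 of 48 sites, so p = 25/48 ≈ 0.520833.
d = −(3/4) ln(1 − 4p/3) = −0.75 ln(1 − 0.694444) = −0.75 ln(0.305556)
  = −0.75 × (-1.185622) = 0.889217 substitutions/site.
Under a molecular clock d = 2μt, so t = d/(2μ) = 0.889217 / (2 × 0.0164) = 27.11 Myr.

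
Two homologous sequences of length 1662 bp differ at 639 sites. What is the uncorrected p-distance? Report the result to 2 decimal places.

0.38

p = 639/1662 = 0.384476… ≈ 0.38 (to 2 d.p.).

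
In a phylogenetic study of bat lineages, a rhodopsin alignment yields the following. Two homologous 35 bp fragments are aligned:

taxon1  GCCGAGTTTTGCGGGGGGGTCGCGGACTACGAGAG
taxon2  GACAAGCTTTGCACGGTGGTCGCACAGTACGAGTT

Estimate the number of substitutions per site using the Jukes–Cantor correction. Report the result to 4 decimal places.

The sequences differ at 11 of 35 sites, so p = 11/35 ≈ 0.314286.
d = −(3/4) ln(1 − 4p/3) = −0.75 ln(1 − 0.419048) = −0.75 ln(0.580952)
  = −0.75 × (-0.543087) = 0.407315 substitutions/site.

0.4073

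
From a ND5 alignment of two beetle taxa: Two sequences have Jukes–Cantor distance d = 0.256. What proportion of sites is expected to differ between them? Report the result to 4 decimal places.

0.2169

p = (3/4)(1 − e^(−4d/3)) = 0.75 × (1 − e^(-0.341333)) = 0.75 × (1 − 0.710822) = 0.216884.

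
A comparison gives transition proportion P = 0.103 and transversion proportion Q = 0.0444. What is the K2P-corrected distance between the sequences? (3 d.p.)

Under the Kimura two-parameter model, d = −½ ln(1 − 2P − Q) − ¼ ln(1 − 2Q).
1 − 2P − Q = 0.7496, giving −½ ln(0.7496) = 0.144108.
1 − 2Q = 0.9112, giving −¼ ln(0.9112) = 0.023248.
d = 0.144108 + 0.023248 = 0.167356.

0.167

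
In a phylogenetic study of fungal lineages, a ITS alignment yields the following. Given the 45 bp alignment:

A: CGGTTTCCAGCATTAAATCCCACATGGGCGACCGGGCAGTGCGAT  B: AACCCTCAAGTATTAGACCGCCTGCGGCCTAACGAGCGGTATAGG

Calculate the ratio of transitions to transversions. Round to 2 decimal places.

Transitions are A↔G and C↔T; transversions are all other mismatches.
Transitions: 15. Transversions: 9.
R = 15/9 = 1.666666… ≈ 1.67 (to 2 d.p.).

1.67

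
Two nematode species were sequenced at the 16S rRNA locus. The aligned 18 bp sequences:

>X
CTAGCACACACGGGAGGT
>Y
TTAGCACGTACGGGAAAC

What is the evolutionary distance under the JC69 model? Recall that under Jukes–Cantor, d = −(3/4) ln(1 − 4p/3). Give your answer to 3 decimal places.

The sequences differ at 6 of 18 sites (1, 8, 9, 16, 17, 18), so p = 6/18 ≈ 0.333333.
d = −(3/4) ln(1 − 4p/3) = −0.75 ln(1 − 0.444444) = −0.75 ln(0.555556)
  = −0.75 × (-0.587786) = 0.440840 substitutions/site.

0.441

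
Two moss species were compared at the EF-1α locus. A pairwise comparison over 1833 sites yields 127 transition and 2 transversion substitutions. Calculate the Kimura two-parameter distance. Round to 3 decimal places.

P = 127/1833 ≈ 0.069285 and Q = 2/1833 ≈ 0.001091.
Under the Kimura two-parameter model, d = −½ ln(1 − 2P − Q) − ¼ ln(1 − 2Q).
1 − 2P − Q = 0.860339, giving −½ ln(0.860339) = 0.075214.
1 − 2Q = 0.997818, giving −¼ ln(0.997818) = 0.000546.
d = 0.075214 + 0.000546 = 0.075760.

0.076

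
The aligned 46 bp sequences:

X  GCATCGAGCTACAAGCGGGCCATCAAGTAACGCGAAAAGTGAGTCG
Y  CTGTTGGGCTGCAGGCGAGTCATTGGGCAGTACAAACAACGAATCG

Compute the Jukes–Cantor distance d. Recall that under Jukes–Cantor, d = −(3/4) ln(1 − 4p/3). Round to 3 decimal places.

0.704

The sequences differ at 21 of 46 sites, so p = 21/46 ≈ 0.456522.
d = −(3/4) ln(1 − 4p/3) = −0.75 ln(1 − 0.608696) = −0.75 ln(0.391304)
  = −0.75 × (-0.938271) = 0.703703 substitutions/site.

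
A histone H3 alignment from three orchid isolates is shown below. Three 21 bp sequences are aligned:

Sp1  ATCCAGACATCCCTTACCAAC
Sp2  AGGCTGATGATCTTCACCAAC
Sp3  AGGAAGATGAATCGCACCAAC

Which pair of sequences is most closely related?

Sp2 and Sp3

Sp1–Sp2: 9/21 differ, p = 0.429, d = 0.635.
Sp1–Sp3: 10/21 differ, p = 0.476, d = 0.756.
Sp2–Sp3: 6/21 differ, p = 0.286, d = 0.360.
The smallest distance is between Sp2 and Sp3.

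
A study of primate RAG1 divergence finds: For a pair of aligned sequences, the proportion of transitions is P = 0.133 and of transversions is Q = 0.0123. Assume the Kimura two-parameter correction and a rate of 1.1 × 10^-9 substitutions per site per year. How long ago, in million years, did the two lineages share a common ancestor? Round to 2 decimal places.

76.95

Under the Kimura two-parameter model, d = −½ ln(1 − 2P − Q) − ¼ ln(1 − 2Q).
1 − 2P − Q = 0.7217, giving −½ ln(0.7217) = 0.163073.
1 − 2Q = 0.9754, giving −¼ ln(0.9754) = 0.006227.
d = 0.163073 + 0.006227 = 0.169300.
Under a molecular clock d = 2μt, so t = d/(2μ) = 0.169300 / (2 × 1.1 × 10^-9) = 76.95 million years.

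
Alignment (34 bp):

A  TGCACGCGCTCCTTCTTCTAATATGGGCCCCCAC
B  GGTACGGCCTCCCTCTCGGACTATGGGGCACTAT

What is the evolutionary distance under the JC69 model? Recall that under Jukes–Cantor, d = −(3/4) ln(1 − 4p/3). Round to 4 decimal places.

0.5347

The sequences differ at 13 of 34 sites, so p = 13/34 ≈ 0.382353.
d = −(3/4) ln(1 − 4p/3) = −0.75 ln(1 − 0.509804) = −0.75 ln(0.490196)
  = −0.75 × (-0.712950) = 0.534713 substitutions/site.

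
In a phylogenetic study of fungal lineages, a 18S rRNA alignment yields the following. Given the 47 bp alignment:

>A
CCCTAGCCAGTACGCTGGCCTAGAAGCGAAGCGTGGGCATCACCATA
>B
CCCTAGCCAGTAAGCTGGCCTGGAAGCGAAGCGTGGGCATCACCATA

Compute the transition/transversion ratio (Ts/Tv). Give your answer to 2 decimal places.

Transitions are A↔G and C↔T; transversions are all other mismatches.
Transitions: 1. Transversions: 1.
R = 1/1 = 1.00.

1.00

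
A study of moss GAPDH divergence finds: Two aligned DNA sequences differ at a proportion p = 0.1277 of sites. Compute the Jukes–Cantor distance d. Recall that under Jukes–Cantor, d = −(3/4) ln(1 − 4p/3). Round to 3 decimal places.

d = −(3/4) ln(1 − 4p/3) = −0.75 ln(1 − 0.170267) = −0.75 ln(0.829733)
  = −0.75 × (-0.186651) = 0.139988 substitutions/site.

0.140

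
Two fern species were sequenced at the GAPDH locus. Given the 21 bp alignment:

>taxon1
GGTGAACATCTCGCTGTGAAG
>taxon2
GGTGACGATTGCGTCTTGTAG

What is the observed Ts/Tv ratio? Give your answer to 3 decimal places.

Transitions are A↔G and C↔T; transversions are all other mismatches.
Transitions: 3. Transversions: 5.
R = 3/5 = 0.600.

0.600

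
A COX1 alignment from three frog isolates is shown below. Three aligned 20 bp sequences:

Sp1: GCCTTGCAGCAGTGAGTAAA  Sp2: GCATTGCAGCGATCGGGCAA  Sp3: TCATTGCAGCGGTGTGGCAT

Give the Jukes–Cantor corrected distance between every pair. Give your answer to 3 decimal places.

Sp1–Sp2: 7/20 sites differ → p = 0.35, d = −0.75 ln(1 − 0.466667) = 0.471457 ≈ 0.471.
Sp1–Sp3: 7/20 sites differ → p = 0.35, d = −0.75 ln(1 − 0.466667) = 0.471457 ≈ 0.471.
Sp2–Sp3: 5/20 sites differ → p = 0.25, d = −0.75 ln(1 − 0.333333) = 0.304098 ≈ 0.304.

d(Sp1,Sp2) = 0.471, d(Sp1,Sp3) = 0.471, d(Sp2,Sp3) = 0.304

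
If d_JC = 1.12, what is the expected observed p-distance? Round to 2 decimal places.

p = (3/4)(1 − e^(−4d/3)) = 0.75 × (1 − e^(-1.493333)) = 0.75 × (1 − 0.224623) = 0.581533.

0.58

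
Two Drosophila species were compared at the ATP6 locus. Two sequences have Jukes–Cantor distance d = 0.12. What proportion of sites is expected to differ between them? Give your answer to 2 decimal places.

0.11

p = (3/4)(1 − e^(−4d/3)) = 0.75 × (1 − e^(-0.16)) = 0.75 × (1 − 0.852144) = 0.110892.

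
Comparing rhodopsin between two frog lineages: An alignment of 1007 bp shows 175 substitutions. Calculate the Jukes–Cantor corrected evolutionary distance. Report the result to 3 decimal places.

p = 175/1007 ≈ 0.173784.
d = −(3/4) ln(1 − 4p/3) = −0.75 ln(1 − 0.231712) = −0.75 ln(0.768288)
  = −0.75 × (-0.263591) = 0.197693 substitutions/site.

0.198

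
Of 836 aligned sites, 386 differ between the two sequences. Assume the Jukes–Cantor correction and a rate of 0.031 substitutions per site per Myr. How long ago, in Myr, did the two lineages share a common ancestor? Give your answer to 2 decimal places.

p = 386/836 ≈ 0.461722.
d = −(3/4) ln(1 − 4p/3) = −0.75 ln(1 − 0.615629) = −0.75 ln(0.384371)
  = −0.75 × (-0.956147) = 0.717110 substitutions/site.
Under a molecular clock d = 2μt, so t = d/(2μ) = 0.717110 / (2 × 0.031) = 11.57 Myr.

11.57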